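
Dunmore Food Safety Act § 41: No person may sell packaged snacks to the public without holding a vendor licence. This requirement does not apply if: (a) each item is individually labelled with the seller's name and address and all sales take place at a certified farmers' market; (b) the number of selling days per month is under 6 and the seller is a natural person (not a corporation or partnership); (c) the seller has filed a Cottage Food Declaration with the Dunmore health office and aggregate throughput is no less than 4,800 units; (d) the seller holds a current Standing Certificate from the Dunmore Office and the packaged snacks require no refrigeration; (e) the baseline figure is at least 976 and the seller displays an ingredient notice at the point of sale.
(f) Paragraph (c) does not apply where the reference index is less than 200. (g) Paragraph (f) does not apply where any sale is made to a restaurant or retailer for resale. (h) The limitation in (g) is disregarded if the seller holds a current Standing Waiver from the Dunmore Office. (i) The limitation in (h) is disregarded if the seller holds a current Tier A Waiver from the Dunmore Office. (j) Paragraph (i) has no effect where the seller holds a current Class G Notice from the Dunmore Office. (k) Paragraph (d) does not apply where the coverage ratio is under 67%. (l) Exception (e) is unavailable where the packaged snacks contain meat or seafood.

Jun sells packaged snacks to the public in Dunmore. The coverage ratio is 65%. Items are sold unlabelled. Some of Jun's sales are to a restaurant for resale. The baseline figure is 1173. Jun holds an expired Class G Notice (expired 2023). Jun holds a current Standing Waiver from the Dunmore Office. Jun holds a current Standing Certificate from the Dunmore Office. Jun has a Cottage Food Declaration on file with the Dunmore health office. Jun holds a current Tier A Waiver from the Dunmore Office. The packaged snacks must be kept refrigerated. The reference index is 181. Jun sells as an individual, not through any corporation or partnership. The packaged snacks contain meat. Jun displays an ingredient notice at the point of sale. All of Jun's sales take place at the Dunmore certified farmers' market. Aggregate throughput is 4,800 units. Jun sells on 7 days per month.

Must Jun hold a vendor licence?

Exception (a) requires that each item is individually labelled with the seller's name and address; but items are sold unlabelled, so (a) is unavailable.
Exception (b) fails — the number of selling days per month is 7, not under 6.
Exception (c): a Cottage Food Declaration is on file; aggregate throughput is 4,800 units, meeting the 4,800 units threshold — every condition holds. Under paragraphs (f)–(j): (f) is triggered (the reference index is 181, less than the 200 limit), but is set aside by (g): (g) operates against (f): some sales are to a restaurant for resale. (h) would limit (g) — a current Standing Waiver is held — but (i) sets (h) aside: (i) is triggered — a current Tier A Waiver is held. (j) is not engaged (there is no Class G Notice in force), so (i) stands. Exception (c) stands.
Exception (d) fails — the packaged snacks require refrigeration.
Exception (e) is satisfied on its face — the baseline figure is 1,173, meeting the 976 threshold; an ingredient notice is displayed. However, paragraph (l) must be considered: (l) is engaged — the packaged snacks contain meat. (e) is therefore removed.

No — exception (c) applies; Jun is not required to hold a vendor licence.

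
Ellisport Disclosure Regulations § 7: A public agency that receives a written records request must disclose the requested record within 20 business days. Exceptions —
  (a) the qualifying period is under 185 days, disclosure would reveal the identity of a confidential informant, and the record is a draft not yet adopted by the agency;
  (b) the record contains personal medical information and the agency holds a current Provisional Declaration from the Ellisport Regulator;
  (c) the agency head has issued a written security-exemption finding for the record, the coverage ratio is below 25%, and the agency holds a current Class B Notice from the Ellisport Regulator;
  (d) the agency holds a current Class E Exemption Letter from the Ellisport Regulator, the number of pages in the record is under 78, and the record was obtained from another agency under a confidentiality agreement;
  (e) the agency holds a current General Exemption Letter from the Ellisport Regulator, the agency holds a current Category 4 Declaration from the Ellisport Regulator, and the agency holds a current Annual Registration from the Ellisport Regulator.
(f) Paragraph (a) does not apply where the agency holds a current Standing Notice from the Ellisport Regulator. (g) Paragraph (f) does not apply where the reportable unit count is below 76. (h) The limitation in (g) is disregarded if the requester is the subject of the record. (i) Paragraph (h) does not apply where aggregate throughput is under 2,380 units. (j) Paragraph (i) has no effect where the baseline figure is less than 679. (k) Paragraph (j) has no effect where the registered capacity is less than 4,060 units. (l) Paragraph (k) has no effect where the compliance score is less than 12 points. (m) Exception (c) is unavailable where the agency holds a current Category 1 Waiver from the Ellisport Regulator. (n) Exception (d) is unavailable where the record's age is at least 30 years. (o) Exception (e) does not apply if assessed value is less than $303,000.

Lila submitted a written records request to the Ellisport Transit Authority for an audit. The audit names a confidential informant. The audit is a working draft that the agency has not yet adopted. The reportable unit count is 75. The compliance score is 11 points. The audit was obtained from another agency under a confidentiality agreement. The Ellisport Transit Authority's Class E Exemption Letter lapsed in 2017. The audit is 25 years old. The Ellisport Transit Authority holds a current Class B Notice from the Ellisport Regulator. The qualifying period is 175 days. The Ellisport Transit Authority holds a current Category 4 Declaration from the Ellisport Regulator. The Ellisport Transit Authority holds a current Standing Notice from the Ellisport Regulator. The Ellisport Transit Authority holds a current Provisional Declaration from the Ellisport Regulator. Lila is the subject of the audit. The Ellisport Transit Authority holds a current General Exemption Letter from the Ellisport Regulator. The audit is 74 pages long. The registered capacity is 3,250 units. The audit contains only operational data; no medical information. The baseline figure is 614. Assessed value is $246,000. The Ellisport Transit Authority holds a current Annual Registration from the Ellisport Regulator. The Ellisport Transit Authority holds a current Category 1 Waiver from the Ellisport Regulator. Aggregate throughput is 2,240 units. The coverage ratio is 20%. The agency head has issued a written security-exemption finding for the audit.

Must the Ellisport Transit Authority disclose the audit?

All of (a)'s requirements are met (the qualifying period is 175 days, under the 185 days limit; the audit names a confidential informant; the audit is an unadopted draft). But: (f) applies — a current Standing Notice is held. (g) operates (the reportable unit count is 75, below the 76 limit), but is overridden by (h): (h) is triggered — Lila is the subject of the audit. (i) operates (aggregate throughput is 2,240 units, under the 2,380 units limit), but is overridden by (j): (j) operates against (i): the baseline figure is 614, less than the 679 limit. (k) is engaged (the registered capacity is 3,250 units, less than the 4,060 units limit), but is displaced by (l): (l) is triggered — the compliance score is 11 points, less than the 12 points limit. (a) is therefore removed.
Exception (b) fails — the audit contains only operational data.
Exception (c): a written security-exemption finding has been issued; the coverage ratio is 20%, below the 25% limit; a current Class B Notice is held — every condition holds. But applying paragraph (m): (m) is triggered — a current Category 1 Waiver is held. So (c) is unavailable.
Exception (d) fails — the Class E Exemption Letter is not current.
All of (e)'s requirements are met (a current General Exemption Letter is held; a current Category 4 Declaration is held; a current Annual Registration is held). Turning to paragraph (o): (o) is triggered — assessed value is $246,000, less than the $303,000 limit. So (e) is unavailable.
No exception displaces § 7.

Yes — the Ellisport Transit Authority must disclose the audit.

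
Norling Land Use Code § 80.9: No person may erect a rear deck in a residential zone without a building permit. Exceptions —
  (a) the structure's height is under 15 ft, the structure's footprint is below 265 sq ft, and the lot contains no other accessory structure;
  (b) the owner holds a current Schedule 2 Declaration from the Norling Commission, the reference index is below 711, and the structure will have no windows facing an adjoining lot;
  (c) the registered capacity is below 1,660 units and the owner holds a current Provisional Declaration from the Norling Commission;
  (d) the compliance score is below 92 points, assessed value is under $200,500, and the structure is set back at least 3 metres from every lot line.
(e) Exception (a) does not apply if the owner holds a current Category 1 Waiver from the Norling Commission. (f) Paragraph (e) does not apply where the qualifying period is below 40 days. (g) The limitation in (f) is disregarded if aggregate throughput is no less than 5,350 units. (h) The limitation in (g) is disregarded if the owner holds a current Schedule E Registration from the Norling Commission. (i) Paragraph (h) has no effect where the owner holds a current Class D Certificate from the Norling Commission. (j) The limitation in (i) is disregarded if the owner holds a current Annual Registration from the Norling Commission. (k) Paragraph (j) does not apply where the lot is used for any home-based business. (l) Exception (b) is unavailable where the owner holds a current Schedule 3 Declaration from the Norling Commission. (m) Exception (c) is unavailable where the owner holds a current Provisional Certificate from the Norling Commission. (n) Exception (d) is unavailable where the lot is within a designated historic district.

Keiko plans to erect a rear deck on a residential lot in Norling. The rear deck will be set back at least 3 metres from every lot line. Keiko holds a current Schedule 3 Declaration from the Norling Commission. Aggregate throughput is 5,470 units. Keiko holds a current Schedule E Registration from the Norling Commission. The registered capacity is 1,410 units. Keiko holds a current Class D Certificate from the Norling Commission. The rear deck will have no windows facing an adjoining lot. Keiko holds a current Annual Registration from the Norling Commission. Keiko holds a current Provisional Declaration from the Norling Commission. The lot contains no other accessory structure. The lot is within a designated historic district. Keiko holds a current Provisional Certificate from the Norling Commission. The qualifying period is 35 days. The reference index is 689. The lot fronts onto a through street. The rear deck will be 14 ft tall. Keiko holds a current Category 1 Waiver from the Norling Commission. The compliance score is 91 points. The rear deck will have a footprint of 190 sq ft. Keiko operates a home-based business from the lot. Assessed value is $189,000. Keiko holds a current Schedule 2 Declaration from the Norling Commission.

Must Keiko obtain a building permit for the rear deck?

Yes — Keiko must obtain a building permit.

Exception (a) is satisfied on its face — the structure's height is 14 ft, under the 15 ft limit; the structure's footprint is 190 sq ft, below the 265 sq ft limit; the lot has no other accessory structure. But applying paragraphs (e)–(k): (e) is engaged — a current Category 1 Waiver is held. (f) operates (the qualifying period is 35 days, below the 40 days limit), but is set aside by (g): (g) is engaged — aggregate throughput is 5,470 units, meeting the 5,350 units threshold. (h) is triggered (a current Schedule E Registration is held), but is displaced by (i): (i) is triggered — a current Class D Certificate is held. (j) would limit (i) — a current Annual Registration is held — but (k) sets (j) aside: (k) operates against (j): a home-based business operates on the lot. Exception (a) does not apply.
Exception (b)'s conditions are all satisfied: a current Schedule 2 Declaration is held; the reference index is 689, below the 711 limit; no windows face an adjoining lot. Turning to paragraph (l): (l) operates against (b): a current Schedule 3 Declaration is held. Exception (b) does not apply.
Exception (c)'s conditions are all satisfied: the registered capacity is 1,410 units, below the 1,660 units limit; a current Provisional Declaration is held. But: (m) operates — a current Provisional Certificate is held. So (c) is unavailable.
Exception (d): the compliance score is 91 points, below the 92 points limit; assessed value is $189,000, under the $200,500 limit; the setback is at least 3 m on every side — every condition holds. Turning to paragraph (n): (n) operates against (d): the lot is in a historic district. (d) is therefore removed.
No exception is made out. Keiko falls within the general rule.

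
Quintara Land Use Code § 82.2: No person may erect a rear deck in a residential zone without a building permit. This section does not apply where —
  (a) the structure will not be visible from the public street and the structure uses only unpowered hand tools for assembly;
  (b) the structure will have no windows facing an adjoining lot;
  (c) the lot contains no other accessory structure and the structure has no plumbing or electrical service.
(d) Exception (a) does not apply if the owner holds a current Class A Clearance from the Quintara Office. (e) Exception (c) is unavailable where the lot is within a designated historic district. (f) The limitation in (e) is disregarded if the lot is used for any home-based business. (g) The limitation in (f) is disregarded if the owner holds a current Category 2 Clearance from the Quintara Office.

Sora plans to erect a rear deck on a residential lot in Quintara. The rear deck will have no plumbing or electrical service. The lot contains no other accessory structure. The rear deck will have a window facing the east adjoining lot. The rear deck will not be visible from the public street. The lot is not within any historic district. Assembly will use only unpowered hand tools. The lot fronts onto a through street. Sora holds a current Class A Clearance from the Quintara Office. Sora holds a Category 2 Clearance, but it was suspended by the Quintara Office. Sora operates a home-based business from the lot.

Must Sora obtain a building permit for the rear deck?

Exception (a) is satisfied on its face — the structure will not be visible from the street; assembly uses only hand tools. However, paragraph (d) must be considered: (d) is engaged — a current Class A Clearance is held. Exception (a) does not apply.
Exception (b) requires that the structure will have no windows facing an adjoining lot; but a window faces an adjoining lot, so (b) is unavailable.
Exception (c) is satisfied on its face — the lot has no other accessory structure; there is no plumbing or electrical service. Applying paragraphs (e)–(g): (e) is inapplicable — the lot is not in a historic district. (c) remains available.

No — exception (c) applies; Sora does not need a building permit.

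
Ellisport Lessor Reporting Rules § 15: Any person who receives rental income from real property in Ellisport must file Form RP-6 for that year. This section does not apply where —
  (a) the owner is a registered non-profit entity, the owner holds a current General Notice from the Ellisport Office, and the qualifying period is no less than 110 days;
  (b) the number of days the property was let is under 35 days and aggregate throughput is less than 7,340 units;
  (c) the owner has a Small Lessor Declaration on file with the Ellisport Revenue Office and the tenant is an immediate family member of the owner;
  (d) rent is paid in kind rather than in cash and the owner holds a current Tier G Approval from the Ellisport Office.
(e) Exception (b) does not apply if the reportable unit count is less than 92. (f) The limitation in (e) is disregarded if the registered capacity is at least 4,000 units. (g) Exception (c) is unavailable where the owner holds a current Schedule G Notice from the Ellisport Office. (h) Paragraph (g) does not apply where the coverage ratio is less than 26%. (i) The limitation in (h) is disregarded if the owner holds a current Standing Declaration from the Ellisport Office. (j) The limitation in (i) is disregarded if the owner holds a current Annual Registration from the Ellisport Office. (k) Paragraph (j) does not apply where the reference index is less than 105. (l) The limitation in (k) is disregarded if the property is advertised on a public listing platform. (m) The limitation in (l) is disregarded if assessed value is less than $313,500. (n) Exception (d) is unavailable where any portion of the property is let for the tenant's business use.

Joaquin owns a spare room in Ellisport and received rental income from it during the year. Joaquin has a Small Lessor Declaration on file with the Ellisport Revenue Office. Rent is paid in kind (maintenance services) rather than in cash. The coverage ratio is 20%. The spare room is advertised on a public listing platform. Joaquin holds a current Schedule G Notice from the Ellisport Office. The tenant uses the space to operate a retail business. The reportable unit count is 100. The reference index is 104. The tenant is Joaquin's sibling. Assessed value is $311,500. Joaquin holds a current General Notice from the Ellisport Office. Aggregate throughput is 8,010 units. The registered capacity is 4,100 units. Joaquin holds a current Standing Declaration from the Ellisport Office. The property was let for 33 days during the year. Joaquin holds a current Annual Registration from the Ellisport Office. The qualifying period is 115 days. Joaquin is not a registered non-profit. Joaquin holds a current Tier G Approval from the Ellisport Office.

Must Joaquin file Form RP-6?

Yes — Joaquin must file Form RP-6.

Exception (a) does not apply: Joaquin is not a registered non-profit.
Exception (b) does not apply: aggregate throughput is 8,010 units, not less than 7,340 units.
Exception (c)'s conditions are all satisfied: a Small Lessor Declaration is on file; the tenant is an immediate family member. Turning to paragraphs (g)–(m): (g) operates against (c): a current Schedule G Notice is held. (h) applies (the coverage ratio is 20%, less than the 26% limit), but is overridden by (i): (i) operates — a current Standing Declaration is held. (j) would limit (i) — a current Annual Registration is held — but (k) sets (j) aside: (k) is triggered — the reference index is 104, less than the 105 limit. (l) is engaged (the property is publicly advertised), but is displaced by (m): (m) operates against (l): assessed value is $311,500, less than the $313,500 limit. So (c) is unavailable.
All of (d)'s requirements are met (rent is paid in kind; a current Tier G Approval is held). Turning to paragraph (n): (n) is engaged — the space is let for business use. (d) is therefore removed.
No exception applies. The general rule governs.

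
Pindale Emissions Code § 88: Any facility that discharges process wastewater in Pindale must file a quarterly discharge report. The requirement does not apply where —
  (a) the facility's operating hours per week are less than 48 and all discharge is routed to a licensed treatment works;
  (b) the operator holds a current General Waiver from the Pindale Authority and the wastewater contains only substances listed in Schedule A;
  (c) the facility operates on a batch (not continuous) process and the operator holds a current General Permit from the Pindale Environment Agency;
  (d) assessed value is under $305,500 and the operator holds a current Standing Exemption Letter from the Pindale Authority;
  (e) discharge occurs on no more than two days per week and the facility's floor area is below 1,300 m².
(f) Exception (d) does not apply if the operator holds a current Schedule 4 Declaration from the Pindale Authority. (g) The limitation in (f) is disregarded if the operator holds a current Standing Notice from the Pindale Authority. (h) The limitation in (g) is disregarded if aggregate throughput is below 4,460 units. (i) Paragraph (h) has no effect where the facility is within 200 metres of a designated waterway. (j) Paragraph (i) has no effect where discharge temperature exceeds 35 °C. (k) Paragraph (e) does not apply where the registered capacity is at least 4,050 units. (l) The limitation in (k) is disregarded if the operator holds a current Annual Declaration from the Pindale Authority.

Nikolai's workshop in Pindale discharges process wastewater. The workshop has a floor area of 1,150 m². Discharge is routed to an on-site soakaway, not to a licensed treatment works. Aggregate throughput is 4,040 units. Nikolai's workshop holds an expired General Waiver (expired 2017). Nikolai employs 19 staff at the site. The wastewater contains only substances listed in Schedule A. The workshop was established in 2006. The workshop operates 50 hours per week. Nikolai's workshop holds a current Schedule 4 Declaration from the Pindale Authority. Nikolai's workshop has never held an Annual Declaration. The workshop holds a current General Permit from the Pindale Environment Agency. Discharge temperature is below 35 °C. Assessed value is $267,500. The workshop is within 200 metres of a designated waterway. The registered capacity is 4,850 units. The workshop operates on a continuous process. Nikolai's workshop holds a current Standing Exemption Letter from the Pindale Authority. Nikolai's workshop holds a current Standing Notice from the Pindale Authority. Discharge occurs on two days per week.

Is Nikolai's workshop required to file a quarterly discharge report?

Exception (a) fails — the facility's operating hours per week are 50, not less than 48.
Exception (b) does not apply: the General Waiver is not current.
Exception (c) fails — the facility operates on a continuous process.
All of (d)'s requirements are met (assessed value is $267,500, under the $305,500 limit; a current Standing Exemption Letter is held). Considering the limiting provisions: (f) is triggered (a current Schedule 4 Declaration is held), but is displaced by (g): (g) operates — a current Standing Notice is held. (h) is triggered (aggregate throughput is 4,040 units, below the 4,460 units limit), but yields to (i): (i) operates against (h): the workshop is within 200 m of a designated waterway. (j) is not engaged (discharge temperature is below 35 °C), so (i) stands. Exception (d) stands.
All of (e)'s requirements are met (discharge occurs on no more than two days per week; the facility's floor area is 1,150 m², below the 1,300 m² limit). However, paragraphs (k)–(l) must be considered: (k) operates against (e): the registered capacity is 4,850 units, meeting the 4,050 units threshold. (l) is inapplicable (there is no Annual Declaration in force), so (k) stands. (e) is therefore removed.

No — exception (d) applies; Nikolai's workshop is not required to file a quarterly discharge report.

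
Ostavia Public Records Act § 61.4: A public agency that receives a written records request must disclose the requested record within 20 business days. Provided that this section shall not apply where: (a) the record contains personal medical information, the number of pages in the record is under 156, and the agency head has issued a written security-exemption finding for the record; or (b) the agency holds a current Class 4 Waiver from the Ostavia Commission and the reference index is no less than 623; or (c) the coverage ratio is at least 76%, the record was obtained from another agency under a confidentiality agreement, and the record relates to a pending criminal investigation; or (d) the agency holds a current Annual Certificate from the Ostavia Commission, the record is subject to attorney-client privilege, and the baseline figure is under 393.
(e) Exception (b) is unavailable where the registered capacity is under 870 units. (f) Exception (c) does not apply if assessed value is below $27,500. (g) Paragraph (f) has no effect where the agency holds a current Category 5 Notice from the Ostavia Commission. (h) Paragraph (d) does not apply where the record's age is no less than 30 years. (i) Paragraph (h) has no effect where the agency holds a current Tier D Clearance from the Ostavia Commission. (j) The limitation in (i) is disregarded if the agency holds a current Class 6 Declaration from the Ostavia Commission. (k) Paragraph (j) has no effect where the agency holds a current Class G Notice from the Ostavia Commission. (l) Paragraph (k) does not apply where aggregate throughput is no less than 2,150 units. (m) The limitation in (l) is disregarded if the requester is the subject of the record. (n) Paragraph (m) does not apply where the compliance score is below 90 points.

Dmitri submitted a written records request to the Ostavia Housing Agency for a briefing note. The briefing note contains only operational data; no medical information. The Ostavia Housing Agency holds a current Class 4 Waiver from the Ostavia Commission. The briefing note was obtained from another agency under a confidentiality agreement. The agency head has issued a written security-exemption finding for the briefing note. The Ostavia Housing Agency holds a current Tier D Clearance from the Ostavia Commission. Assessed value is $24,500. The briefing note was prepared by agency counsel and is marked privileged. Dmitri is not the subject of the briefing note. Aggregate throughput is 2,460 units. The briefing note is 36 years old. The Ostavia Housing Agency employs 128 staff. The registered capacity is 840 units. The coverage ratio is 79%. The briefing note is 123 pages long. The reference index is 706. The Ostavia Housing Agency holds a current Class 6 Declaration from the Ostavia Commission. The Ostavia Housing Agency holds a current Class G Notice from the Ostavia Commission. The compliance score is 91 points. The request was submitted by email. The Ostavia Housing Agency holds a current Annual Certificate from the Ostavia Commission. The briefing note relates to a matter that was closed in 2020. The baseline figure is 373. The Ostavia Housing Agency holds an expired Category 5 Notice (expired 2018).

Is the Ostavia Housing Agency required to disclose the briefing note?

Yes — the Ostavia Housing Agency must disclose the briefing note.

Exception (a) fails — the briefing note contains only operational data.
Exception (b) is satisfied on its face — a current Class 4 Waiver is held; the reference index is 706, meeting the 623 threshold. Turning to paragraph (e): (e) applies — the registered capacity is 840 units, under the 870 units limit. (b) is therefore removed.
Exception (c) requires that the record relates to a pending criminal investigation; but the briefing note relates to a closed matter, so (c) is unavailable.
Exception (d)'s conditions are all satisfied: a current Annual Certificate is held; the briefing note is privileged; the baseline figure is 373, under the 393 limit. But: (h) operates against (d): the record's age is 36 years, meeting the 30 years threshold. (i) applies (a current Tier D Clearance is held), but is overridden by (j): (j) operates — a current Class 6 Declaration is held. (k) is triggered (a current Class G Notice is held), but is displaced by (l): (l) operates against (k): aggregate throughput is 2,460 units, meeting the 2,150 units threshold. (m) is not triggered (Dmitri is not the subject of the briefing note), so (l) stands. (d) is therefore removed.
None of the exceptions is available; § 61.4 applies in full.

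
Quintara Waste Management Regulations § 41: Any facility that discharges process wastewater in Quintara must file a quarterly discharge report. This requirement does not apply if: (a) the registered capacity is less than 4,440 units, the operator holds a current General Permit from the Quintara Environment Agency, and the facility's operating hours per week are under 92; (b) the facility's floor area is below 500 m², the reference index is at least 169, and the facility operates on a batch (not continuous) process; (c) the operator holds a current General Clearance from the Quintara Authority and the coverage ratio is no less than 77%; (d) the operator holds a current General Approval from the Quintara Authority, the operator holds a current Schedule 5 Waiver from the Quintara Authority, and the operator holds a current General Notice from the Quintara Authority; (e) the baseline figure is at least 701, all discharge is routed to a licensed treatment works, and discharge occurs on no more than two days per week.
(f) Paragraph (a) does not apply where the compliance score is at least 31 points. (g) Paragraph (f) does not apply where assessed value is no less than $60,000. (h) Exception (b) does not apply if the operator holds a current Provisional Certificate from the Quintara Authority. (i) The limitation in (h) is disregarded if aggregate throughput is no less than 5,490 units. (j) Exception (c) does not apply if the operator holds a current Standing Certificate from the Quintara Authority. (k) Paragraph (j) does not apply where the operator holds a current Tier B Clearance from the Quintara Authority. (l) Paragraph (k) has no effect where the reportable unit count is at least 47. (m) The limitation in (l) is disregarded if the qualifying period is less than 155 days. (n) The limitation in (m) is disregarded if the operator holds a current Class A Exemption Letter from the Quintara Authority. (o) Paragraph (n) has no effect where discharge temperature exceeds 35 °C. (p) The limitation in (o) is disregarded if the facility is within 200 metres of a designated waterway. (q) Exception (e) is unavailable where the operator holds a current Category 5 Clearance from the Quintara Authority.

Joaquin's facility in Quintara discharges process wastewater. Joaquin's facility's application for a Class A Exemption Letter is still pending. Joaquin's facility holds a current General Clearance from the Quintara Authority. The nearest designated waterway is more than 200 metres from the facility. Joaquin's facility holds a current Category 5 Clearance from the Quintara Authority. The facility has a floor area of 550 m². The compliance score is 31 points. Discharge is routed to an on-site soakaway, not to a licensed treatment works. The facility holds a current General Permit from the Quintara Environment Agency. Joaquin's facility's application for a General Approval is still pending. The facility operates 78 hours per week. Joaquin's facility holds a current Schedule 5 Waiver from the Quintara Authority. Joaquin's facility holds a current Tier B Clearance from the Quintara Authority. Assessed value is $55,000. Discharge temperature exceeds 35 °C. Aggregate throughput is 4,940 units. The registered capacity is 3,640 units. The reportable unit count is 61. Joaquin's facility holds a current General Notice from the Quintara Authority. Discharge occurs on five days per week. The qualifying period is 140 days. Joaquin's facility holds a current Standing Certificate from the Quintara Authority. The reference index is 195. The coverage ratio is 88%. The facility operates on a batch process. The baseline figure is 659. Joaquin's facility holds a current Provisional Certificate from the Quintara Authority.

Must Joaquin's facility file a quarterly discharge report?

No — exception (c) applies; Joaquin's facility is not required to file a quarterly discharge report.

Exception (a): the registered capacity is 3,640 units, less than the 4,440 units limit; a current General Permit is held; the facility's operating hours per week are 78, under the 92 limit — every condition holds. But applying paragraphs (f)–(g): (f) operates against (a): the compliance score is 31 points, meeting the 31 points threshold. (g) is not engaged (assessed value is $55,000, short of $60,000), so (f) stands. So (a) is unavailable.
Exception (b) fails — the facility's floor area is 550 m², not below 500 m².
Exception (c) is satisfied on its face — a current General Clearance is held; the coverage ratio is 88%, meeting the 77% threshold. As to paragraphs (j)–(p): (j) would limit (c) — a current Standing Certificate is held — but (k) sets (j) aside: (k) operates — a current Tier B Clearance is held. (l) is engaged (the reportable unit count is 61, meeting the 47 threshold), but is itself disapplied by (m): (m) is engaged — the qualifying period is 140 days, less than the 155 days limit. (n), which would lift (m), does not operate here — the Class A Exemption Letter is not current. So (c) applies.
Exception (d) requires that the operator holds a current General Approval from the Quintara Authority; but the General Approval is not current, so (d) is unavailable.
Exception (e) fails — the baseline figure is 659, short of 701.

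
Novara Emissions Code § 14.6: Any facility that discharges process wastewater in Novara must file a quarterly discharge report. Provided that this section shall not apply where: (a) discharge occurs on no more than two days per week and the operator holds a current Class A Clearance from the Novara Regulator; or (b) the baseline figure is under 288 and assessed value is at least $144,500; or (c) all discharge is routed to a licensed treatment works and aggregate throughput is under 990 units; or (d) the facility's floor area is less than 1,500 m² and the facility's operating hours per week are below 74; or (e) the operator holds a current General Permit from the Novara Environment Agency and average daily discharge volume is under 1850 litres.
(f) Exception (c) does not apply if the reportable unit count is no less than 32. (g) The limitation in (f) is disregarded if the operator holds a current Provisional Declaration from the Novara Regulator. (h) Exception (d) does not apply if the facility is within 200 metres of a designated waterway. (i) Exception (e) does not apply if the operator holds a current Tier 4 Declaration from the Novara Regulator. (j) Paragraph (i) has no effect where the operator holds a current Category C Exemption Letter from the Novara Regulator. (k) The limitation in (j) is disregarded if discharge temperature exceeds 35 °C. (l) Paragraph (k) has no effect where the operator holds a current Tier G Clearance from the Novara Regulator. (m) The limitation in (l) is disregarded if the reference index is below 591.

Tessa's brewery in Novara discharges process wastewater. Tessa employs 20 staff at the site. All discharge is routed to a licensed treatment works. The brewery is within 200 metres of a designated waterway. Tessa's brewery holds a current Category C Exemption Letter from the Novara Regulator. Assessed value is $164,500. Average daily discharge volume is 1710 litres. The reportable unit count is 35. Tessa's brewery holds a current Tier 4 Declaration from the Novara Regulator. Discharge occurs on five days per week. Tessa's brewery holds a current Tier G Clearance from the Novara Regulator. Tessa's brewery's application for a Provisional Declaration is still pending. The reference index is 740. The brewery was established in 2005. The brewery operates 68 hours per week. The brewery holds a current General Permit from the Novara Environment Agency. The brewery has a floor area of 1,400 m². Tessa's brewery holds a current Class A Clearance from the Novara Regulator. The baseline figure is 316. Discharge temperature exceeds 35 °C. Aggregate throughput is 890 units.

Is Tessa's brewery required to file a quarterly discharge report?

No — exception (e) applies; Tessa's brewery is not required to file a quarterly discharge report.

Exception (a) requires that discharge occurs on no more than two days per week; but discharge occurs on five days per week, so (a) is unavailable.
Exception (b) fails — the baseline figure is 316, not under 288.
Exception (c)'s conditions are all satisfied: discharge is routed to a licensed treatment works; aggregate throughput is 890 units, under the 990 units limit. However, paragraphs (f)–(g) must be considered: (f) operates against (c): the reportable unit count is 35, meeting the 32 threshold. (g) is inapplicable (the Provisional Declaration is not current), so (f) stands. So (c) is unavailable.
Exception (d) is satisfied on its face — the facility's floor area is 1,400 m², less than the 1,500 m² limit; the facility's operating hours per week are 68, below the 74 limit. Turning to paragraph (h): (h) applies — the brewery is within 200 m of a designated waterway. Exception (d) does not apply.
Exception (e)'s conditions are all satisfied: a current General Permit is held; average daily discharge volume is 1710 litres, under the 1850 litres limit. Considering the limiting provisions: (i) would limit (e) — a current Tier 4 Declaration is held — but (j) sets (i) aside: (j) operates — a current Category C Exemption Letter is held. (k) would limit (j) — discharge temperature exceeds 35 °C — but (l) sets (k) aside: (l) is triggered — a current Tier G Clearance is held. (m), which would lift (l), does not operate here — the reference index is 740, not below 591. (e) remains available.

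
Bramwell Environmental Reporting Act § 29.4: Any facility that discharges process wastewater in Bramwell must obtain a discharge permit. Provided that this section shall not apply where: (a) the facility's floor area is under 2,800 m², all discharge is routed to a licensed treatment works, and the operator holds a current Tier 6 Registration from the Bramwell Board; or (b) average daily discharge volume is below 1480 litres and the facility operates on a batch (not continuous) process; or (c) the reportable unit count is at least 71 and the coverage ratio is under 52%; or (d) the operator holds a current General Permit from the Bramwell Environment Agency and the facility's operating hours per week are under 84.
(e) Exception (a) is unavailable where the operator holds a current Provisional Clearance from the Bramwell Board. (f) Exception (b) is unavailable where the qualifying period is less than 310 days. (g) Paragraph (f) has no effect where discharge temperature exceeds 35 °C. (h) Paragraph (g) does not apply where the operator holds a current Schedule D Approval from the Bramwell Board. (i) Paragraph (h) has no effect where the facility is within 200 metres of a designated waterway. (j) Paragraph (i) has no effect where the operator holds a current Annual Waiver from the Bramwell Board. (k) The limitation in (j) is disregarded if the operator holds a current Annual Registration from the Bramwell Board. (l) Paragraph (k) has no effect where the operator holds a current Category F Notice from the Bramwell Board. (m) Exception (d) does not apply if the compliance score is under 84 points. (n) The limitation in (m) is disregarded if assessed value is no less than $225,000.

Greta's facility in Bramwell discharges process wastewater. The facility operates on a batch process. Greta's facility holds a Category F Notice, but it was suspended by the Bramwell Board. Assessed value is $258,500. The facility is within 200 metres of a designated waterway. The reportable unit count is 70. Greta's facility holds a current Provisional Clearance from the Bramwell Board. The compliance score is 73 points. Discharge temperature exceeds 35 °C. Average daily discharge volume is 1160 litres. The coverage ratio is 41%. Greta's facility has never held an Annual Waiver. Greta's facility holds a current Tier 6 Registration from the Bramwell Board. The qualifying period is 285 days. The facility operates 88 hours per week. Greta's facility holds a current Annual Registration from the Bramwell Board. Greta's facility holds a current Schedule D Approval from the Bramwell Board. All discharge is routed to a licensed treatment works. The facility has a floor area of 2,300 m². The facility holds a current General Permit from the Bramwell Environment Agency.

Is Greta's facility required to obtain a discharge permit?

All of (a)'s requirements are met (the facility's floor area is 2,300 m², under the 2,800 m² limit; discharge is routed to a licensed treatment works; a current Tier 6 Registration is held). But: (e) is triggered — a current Provisional Clearance is held. So (a) is unavailable.
Exception (b)'s conditions are all satisfied: average daily discharge volume is 1160 litres, below the 1480 litres limit; the facility operates on a batch process. As to paragraphs (f)–(l): (f) would limit (b) — the qualifying period is 285 days, less than the 310 days limit — but (g) sets (f) aside: (g) operates against (f): discharge temperature exceeds 35 °C. (h) applies (a current Schedule D Approval is held), but is overridden by (i): (i) is triggered — the facility is within 200 m of a designated waterway. (j) does not operate here (no current Annual Waiver is held), so (i) stands. So (b) applies.
Exception (c) requires that the reportable unit count is at least 71; but the reportable unit count is 70, short of 71, so (c) is unavailable.
Exception (d) does not apply: the facility's operating hours per week are 88, not under 84.

No — exception (b) applies; Greta's facility is not required to obtain a discharge permit.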